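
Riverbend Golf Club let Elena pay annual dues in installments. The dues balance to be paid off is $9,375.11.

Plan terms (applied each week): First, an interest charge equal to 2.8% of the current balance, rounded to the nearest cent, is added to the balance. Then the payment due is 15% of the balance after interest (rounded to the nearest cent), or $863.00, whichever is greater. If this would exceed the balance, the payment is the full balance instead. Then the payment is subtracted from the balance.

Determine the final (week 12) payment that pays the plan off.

Week 1: opening $9,375.11; interest $262.50 → $9,637.61; payment $1,445.64; balance $8,191.97
Week 2: opening $8,191.97; interest $229.38 → $8,421.35; payment $1,263.20; balance $7,158.15
Week 3: opening $7,158.15; interest $200.43 → $7,358.58; payment $1,103.79; balance $6,254.79
Week 4: opening $6,254.79; interest $175.13 → $6,429.92; payment $964.49; balance $5,465.43
Week 5: opening $5,465.43; interest $153.03 → $5,618.46; payment $863.00; balance $4,755.46
Week 6: opening $4,755.46; interest $133.15 → $4,888.61; payment $863.00; balance $4,025.61
Week 7: opening $4,025.61; interest $112.72 → $4,138.33; payment $863.00; balance $3,275.33
Week 8: opening $3,275.33; interest $91.71 → $3,367.04; payment $863.00; balance $2,504.04
Week 9: opening $2,504.04; interest $70.11 → $2,574.15; payment $863.00; balance $1,711.15
Week 10: opening $1,711.15; interest $47.91 → $1,759.06; payment $863.00; balance $896.06
Week 11: opening $896.06; interest $25.09 → $921.15; payment $863.00; balance $58.15
Week 12: opening $58.15; interest $1.63 → $59.78; payment $59.78; balance $0.00

$59.78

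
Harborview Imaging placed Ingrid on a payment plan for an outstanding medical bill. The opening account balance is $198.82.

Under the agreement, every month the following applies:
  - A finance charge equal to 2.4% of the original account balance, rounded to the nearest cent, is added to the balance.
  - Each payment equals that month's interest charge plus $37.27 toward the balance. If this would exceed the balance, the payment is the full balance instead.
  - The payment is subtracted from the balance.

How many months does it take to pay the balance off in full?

Month 1: $198.82 +$4.77 interest = $203.59; pay $42.04 → $161.55
Month 2: $161.55 +$4.77 interest = $166.32; pay $42.04 → $124.28
Month 3: $124.28 +$4.77 interest = $129.05; pay $42.04 → $87.01
Month 4: $87.01 +$4.77 interest = $91.78; pay $42.04 → $49.74
Month 5: $49.74 +$4.77 interest = $54.51; pay $42.04 → $12.47
Month 6: $12.47 +$4.77 interest = $17.24; pay $17.24 → $0.00
Balance reaches $0.00 in month 6.

6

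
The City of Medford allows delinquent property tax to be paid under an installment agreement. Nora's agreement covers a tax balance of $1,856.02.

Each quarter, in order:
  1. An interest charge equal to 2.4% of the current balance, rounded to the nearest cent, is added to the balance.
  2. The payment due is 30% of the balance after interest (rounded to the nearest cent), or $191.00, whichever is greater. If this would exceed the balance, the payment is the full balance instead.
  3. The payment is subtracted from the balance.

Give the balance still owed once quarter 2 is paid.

# | Opening | Interest | Payment | End bal
1 | $1,856.02 | $44.54 | $570.17 | $1,330.39
2 | $1,330.39 | $31.93 | $408.70 | $953.62

$953.62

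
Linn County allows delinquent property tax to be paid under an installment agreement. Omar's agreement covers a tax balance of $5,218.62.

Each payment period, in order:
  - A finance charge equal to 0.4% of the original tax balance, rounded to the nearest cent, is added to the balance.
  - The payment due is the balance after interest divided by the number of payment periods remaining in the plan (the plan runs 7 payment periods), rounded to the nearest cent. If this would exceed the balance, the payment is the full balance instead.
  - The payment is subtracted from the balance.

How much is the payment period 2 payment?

# | Opening | Interest | Payment | End bal
1 | $5,218.62 | $20.87 | $748.50 | $4,490.99
2 | $4,490.99 | $20.87 | $751.98 | $3,759.88

$751.98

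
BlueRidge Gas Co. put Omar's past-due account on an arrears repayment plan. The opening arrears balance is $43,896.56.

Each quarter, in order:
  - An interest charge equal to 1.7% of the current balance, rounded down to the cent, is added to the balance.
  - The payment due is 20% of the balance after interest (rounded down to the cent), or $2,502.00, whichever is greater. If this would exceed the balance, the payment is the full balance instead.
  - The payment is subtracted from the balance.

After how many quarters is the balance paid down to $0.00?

12

# | Opening | Interest | Payment | End bal
1 | $43,896.56 | $746.24 | $8,928.56 | $35,714.24
2 | $35,714.24 | $607.14 | $7,264.27 | $29,057.11
3 | $29,057.11 | $493.97 | $5,910.21 | $23,640.87
4 | $23,640.87 | $401.89 | $4,808.55 | $19,234.21
5 | $19,234.21 | $326.98 | $3,912.23 | $15,648.96
6 | $15,648.96 | $266.03 | $3,182.99 | $12,732.00
7 | $12,732.00 | $216.44 | $2,589.68 | $10,358.76
8 | $10,358.76 | $176.09 | $2,502.00 | $8,032.85
9 | $8,032.85 | $136.55 | $2,502.00 | $5,667.40
10 | $5,667.40 | $96.34 | $2,502.00 | $3,261.74
11 | $3,261.74 | $55.44 | $2,502.00 | $815.18
12 | $815.18 | $13.85 | $829.03 | $0.00
Balance reaches $0.00 in quarter 12.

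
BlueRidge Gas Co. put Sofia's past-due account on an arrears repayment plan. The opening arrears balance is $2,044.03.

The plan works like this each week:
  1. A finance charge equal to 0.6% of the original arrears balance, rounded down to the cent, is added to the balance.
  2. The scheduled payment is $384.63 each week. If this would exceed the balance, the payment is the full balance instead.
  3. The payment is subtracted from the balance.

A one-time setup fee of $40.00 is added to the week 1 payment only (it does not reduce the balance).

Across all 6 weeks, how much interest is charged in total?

Week 1: opening $2,044.03; interest $12.26 → $2,056.29; payment $384.63 (+ $40.00 fee); balance $1,671.66
Week 2: opening $1,671.66; interest $12.26 → $1,683.92; payment $384.63; balance $1,299.29
Week 3: opening $1,299.29; interest $12.26 → $1,311.55; payment $384.63; balance $926.92
Week 4: opening $926.92; interest $12.26 → $939.18; payment $384.63; balance $554.55
Week 5: opening $554.55; interest $12.26 → $566.81; payment $384.63; balance $182.18
Week 6: opening $182.18; interest $12.26 → $194.44; payment $194.44; balance $0.00
Total interest: $12.26 + $12.26 + $12.26 + $12.26 + $12.26 + $12.26 = $73.56

$73.56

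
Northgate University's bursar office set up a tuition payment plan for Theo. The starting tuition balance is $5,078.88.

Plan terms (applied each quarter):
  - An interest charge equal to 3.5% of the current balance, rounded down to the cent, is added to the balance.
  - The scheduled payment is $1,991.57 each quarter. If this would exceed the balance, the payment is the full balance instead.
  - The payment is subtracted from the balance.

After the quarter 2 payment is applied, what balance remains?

Quarter 1: opening $5,078.88; interest $177.76 → $5,256.64; payment $1,991.57; balance $3,265.07
Quarter 2: opening $3,265.07; interest $114.27 → $3,379.34; payment $1,991.57; balance $1,387.77

$1,387.77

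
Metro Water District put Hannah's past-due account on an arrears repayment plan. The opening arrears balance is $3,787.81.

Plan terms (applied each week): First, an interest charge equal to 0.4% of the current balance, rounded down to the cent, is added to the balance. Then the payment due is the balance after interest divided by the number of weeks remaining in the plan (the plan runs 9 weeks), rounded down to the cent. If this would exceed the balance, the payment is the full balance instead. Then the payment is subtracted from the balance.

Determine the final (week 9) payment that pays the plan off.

$436.26

# | Opening | Interest | Payment | End bal
1 | $3,787.81 | $15.15 | $422.55 | $3,380.41
2 | $3,380.41 | $13.52 | $424.24 | $2,969.69
3 | $2,969.69 | $11.87 | $425.93 | $2,555.63
4 | $2,555.63 | $10.22 | $427.64 | $2,138.21
5 | $2,138.21 | $8.55 | $429.35 | $1,717.41
6 | $1,717.41 | $6.86 | $431.06 | $1,293.21
7 | $1,293.21 | $5.17 | $432.79 | $865.59
8 | $865.59 | $3.46 | $434.52 | $434.53
9 | $434.53 | $1.73 | $436.26 | $0.00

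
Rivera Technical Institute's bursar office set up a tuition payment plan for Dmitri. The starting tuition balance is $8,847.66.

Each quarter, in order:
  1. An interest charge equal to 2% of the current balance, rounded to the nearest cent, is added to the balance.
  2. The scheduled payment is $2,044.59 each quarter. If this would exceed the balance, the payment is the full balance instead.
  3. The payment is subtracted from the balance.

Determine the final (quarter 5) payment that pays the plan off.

$1,172.99

# | Opening | Interest | Payment | End bal
1 | $8,847.66 | $176.95 | $2,044.59 | $6,980.02
2 | $6,980.02 | $139.60 | $2,044.59 | $5,075.03
3 | $5,075.03 | $101.50 | $2,044.59 | $3,131.94
4 | $3,131.94 | $62.64 | $2,044.59 | $1,149.99
5 | $1,149.99 | $23.00 | $1,172.99 | $0.00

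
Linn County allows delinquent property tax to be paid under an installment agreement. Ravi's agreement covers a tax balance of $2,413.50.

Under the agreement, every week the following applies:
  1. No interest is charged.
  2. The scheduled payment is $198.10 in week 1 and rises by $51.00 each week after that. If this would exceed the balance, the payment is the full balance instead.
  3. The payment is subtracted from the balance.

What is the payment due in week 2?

Week 1: opening $2,413.50; payment $198.10; balance $2,215.40
Week 2: opening $2,215.40; payment $249.10; balance $1,966.30

$249.10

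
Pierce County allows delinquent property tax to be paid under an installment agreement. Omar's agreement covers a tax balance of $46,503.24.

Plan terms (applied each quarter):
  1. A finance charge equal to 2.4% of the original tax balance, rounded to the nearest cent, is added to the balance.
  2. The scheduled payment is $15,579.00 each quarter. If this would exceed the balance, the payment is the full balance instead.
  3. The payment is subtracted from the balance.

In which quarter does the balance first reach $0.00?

Quarter 1: $46,503.24 +$1,116.08 interest = $47,619.32; pay $15,579.00 → $32,040.32
Quarter 2: $32,040.32 +$1,116.08 interest = $33,156.40; pay $15,579.00 → $17,577.40
Quarter 3: $17,577.40 +$1,116.08 interest = $18,693.48; pay $15,579.00 → $3,114.48
Quarter 4: $3,114.48 +$1,116.08 interest = $4,230.56; pay $4,230.56 → $0.00
Balance reaches $0.00 in quarter 4.

4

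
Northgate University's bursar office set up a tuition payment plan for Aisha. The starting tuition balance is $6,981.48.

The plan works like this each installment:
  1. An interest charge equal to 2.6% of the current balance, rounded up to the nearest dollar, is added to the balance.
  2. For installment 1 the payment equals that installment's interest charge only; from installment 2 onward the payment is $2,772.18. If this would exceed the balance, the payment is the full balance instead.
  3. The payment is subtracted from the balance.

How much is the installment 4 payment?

Installment 1: opening $6,981.48; interest $182.00 → $7,163.48; payment $182.00; balance $6,981.48
Installment 2: opening $6,981.48; interest $182.00 → $7,163.48; payment $2,772.18; balance $4,391.30
Installment 3: opening $4,391.30; interest $115.00 → $4,506.30; payment $2,772.18; balance $1,734.12
Installment 4: opening $1,734.12; interest $46.00 → $1,780.12; payment $1,780.12; balance $0.00

$1,780.12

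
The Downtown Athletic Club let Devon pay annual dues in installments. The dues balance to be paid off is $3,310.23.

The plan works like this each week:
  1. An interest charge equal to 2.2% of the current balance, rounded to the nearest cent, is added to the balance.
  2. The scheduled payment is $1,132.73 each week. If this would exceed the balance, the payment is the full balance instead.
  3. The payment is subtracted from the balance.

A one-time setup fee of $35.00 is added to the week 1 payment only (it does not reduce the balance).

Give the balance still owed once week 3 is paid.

Week 1: opening $3,310.23; interest $72.83 → $3,383.06; payment $1,132.73 (+ $35.00 fee); balance $2,250.33
Week 2: opening $2,250.33; interest $49.51 → $2,299.84; payment $1,132.73; balance $1,167.11
Week 3: opening $1,167.11; interest $25.68 → $1,192.79; payment $1,132.73; balance $60.06

$60.06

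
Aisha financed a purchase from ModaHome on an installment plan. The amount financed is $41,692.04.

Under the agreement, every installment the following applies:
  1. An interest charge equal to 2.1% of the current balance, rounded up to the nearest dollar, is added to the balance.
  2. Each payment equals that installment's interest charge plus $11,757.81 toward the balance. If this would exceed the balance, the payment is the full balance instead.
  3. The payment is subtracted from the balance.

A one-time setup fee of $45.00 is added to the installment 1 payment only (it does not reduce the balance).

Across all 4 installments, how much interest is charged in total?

# | Opening | Interest | Payment | Fee | End bal
1 | $41,692.04 | $876.00 | $12,633.81 | $45.00 | $29,934.23
2 | $29,934.23 | $629.00 | $12,386.81 | — | $18,176.42
3 | $18,176.42 | $382.00 | $12,139.81 | — | $6,418.61
4 | $6,418.61 | $135.00 | $6,553.61 | — | $0.00
Total interest: $876.00 + $629.00 + $382.00 + $135.00 = $2,022.00

$2,022.00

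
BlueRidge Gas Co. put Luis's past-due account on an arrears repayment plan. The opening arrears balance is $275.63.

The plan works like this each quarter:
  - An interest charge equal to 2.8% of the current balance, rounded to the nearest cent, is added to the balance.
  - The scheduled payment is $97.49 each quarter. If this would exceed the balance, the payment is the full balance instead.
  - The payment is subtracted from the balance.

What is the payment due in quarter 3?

# | Opening | Interest | Payment | End bal
1 | $275.63 | $7.72 | $97.49 | $185.86
2 | $185.86 | $5.20 | $97.49 | $93.57
3 | $93.57 | $2.62 | $96.19 | $0.00

$96.19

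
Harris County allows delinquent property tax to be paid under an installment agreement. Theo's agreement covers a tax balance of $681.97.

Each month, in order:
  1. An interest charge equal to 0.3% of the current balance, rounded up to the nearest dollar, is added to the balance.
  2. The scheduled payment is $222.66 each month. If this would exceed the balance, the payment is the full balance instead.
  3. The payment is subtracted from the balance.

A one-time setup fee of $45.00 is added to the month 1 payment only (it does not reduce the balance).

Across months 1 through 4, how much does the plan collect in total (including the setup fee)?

$733.97

# | Opening | Interest | Payment | Fee | End bal
1 | $681.97 | $3.00 | $222.66 | $45.00 | $462.31
2 | $462.31 | $2.00 | $222.66 | — | $241.65
3 | $241.65 | $1.00 | $222.66 | — | $19.99
4 | $19.99 | $1.00 | $20.99 | — | $0.00
Total paid: $733.97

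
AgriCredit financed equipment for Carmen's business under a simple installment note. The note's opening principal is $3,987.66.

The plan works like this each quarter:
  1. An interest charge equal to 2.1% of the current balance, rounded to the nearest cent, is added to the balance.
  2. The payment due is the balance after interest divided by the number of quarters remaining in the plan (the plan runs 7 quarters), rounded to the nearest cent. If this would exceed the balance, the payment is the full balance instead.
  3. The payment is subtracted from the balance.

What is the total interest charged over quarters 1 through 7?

$349.41

# | Opening | Interest | Payment | End bal
1 | $3,987.66 | $83.74 | $581.63 | $3,489.77
2 | $3,489.77 | $73.29 | $593.84 | $2,969.22
3 | $2,969.22 | $62.35 | $606.31 | $2,425.26
4 | $2,425.26 | $50.93 | $619.05 | $1,857.14
5 | $1,857.14 | $39.00 | $632.05 | $1,264.09
6 | $1,264.09 | $26.55 | $645.32 | $645.32
7 | $645.32 | $13.55 | $658.87 | $0.00
Total interest: $83.74 + $73.29 + $62.35 + $50.93 + $39.00 + $26.55 + $13.55 = $349.41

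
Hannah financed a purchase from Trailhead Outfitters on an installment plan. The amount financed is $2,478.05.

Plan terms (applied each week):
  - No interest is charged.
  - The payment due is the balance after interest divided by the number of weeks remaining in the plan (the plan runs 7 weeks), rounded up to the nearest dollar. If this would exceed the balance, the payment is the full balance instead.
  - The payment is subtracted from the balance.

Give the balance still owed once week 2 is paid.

# | Opening | Payment | End bal
1 | $2,478.05 | $355.00 | $2,123.05
2 | $2,123.05 | $354.00 | $1,769.05

$1,769.05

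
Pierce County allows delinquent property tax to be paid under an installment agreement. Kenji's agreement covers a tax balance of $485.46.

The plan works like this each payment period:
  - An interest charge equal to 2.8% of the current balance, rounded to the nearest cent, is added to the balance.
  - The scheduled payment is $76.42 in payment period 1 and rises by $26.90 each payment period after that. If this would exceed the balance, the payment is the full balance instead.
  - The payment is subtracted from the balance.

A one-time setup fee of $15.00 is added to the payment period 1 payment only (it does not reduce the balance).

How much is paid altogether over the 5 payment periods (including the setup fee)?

Payment period 1: opening $485.46; interest $13.59 → $499.05; payment $76.42 (+ $15.00 fee); balance $422.63
Payment period 2: opening $422.63; interest $11.83 → $434.46; payment $103.32; balance $331.14
Payment period 3: opening $331.14; interest $9.27 → $340.41; payment $130.22; balance $210.19
Payment period 4: opening $210.19; interest $5.89 → $216.08; payment $157.12; balance $58.96
Payment period 5: opening $58.96; interest $1.65 → $60.61; payment $60.61; balance $0.00
Total paid: $542.69

$542.69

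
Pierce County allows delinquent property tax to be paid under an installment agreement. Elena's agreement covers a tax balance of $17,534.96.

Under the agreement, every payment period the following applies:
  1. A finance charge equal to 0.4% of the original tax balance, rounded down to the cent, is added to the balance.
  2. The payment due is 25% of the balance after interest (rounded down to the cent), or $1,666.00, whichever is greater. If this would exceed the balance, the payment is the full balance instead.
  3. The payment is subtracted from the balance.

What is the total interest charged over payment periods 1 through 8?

Payment period 1: $17,534.96 +$70.13 interest = $17,605.09; pay $4,401.27 → $13,203.82
Payment period 2: $13,203.82 +$70.13 interest = $13,273.95; pay $3,318.48 → $9,955.47
Payment period 3: $9,955.47 +$70.13 interest = $10,025.60; pay $2,506.40 → $7,519.20
Payment period 4: $7,519.20 +$70.13 interest = $7,589.33; pay $1,897.33 → $5,692.00
Payment period 5: $5,692.00 +$70.13 interest = $5,762.13; pay $1,666.00 → $4,096.13
Payment period 6: $4,096.13 +$70.13 interest = $4,166.26; pay $1,666.00 → $2,500.26
Payment period 7: $2,500.26 +$70.13 interest = $2,570.39; pay $1,666.00 → $904.39
Payment period 8: $904.39 +$70.13 interest = $974.52; pay $974.52 → $0.00
Total interest: $70.13 + $70.13 + $70.13 + $70.13 + $70.13 + $70.13 + $70.13 + $70.13 = $561.04

$561.04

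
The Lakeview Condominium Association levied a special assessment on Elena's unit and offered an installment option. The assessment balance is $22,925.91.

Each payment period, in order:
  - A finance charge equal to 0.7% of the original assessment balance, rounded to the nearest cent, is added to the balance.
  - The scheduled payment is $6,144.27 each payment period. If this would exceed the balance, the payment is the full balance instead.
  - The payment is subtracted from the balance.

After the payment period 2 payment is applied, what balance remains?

$10,958.33

Payment period 1: opening $22,925.91; interest $160.48 → $23,086.39; payment $6,144.27; balance $16,942.12
Payment period 2: opening $16,942.12; interest $160.48 → $17,102.60; payment $6,144.27; balance $10,958.33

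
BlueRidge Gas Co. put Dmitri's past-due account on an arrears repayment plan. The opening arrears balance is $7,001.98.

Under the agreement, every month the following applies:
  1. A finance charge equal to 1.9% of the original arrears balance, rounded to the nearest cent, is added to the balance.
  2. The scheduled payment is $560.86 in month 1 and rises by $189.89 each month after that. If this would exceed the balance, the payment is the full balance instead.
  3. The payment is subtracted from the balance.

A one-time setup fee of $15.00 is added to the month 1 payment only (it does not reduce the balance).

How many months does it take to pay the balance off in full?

8

Month 1: $7,001.98 +$133.04 interest = $7,135.02; pay $560.86 (+ $15.00 fee) → $6,574.16
Month 2: $6,574.16 +$133.04 interest = $6,707.20; pay $750.75 → $5,956.45
Month 3: $5,956.45 +$133.04 interest = $6,089.49; pay $940.64 → $5,148.85
Month 4: $5,148.85 +$133.04 interest = $5,281.89; pay $1,130.53 → $4,151.36
Month 5: $4,151.36 +$133.04 interest = $4,284.40; pay $1,320.42 → $2,963.98
Month 6: $2,963.98 +$133.04 interest = $3,097.02; pay $1,510.31 → $1,586.71
Month 7: $1,586.71 +$133.04 interest = $1,719.75; pay $1,700.20 → $19.55
Month 8: $19.55 +$133.04 interest = $152.59; pay $152.59 → $0.00
Balance reaches $0.00 in month 8.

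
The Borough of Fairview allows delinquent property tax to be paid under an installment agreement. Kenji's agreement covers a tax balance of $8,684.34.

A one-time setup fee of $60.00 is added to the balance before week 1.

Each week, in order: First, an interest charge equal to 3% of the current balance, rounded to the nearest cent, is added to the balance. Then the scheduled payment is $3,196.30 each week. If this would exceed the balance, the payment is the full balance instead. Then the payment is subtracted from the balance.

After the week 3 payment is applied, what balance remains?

$0.00

# | Opening | Interest | Payment | End bal
1 | $8,744.34 | $262.33 | $3,196.30 | $5,810.37
2 | $5,810.37 | $174.31 | $3,196.30 | $2,788.38
3 | $2,788.38 | $83.65 | $2,872.03 | $0.00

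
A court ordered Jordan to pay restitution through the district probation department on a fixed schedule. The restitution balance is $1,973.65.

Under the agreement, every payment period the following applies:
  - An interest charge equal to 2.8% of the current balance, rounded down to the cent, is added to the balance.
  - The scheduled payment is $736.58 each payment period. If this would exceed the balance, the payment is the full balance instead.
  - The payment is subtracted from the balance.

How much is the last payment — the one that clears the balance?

$608.50

# | Opening | Interest | Payment | End bal
1 | $1,973.65 | $55.26 | $736.58 | $1,292.33
2 | $1,292.33 | $36.18 | $736.58 | $591.93
3 | $591.93 | $16.57 | $608.50 | $0.00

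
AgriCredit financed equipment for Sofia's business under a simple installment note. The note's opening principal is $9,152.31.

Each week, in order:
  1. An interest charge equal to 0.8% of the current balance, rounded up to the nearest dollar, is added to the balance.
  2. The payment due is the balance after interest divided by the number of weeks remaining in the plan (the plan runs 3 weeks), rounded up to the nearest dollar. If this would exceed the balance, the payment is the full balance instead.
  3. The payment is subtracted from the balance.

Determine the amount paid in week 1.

Week 1: opening $9,152.31; interest $74.00 → $9,226.31; payment $3,076.00; balance $6,150.31

$3,076.00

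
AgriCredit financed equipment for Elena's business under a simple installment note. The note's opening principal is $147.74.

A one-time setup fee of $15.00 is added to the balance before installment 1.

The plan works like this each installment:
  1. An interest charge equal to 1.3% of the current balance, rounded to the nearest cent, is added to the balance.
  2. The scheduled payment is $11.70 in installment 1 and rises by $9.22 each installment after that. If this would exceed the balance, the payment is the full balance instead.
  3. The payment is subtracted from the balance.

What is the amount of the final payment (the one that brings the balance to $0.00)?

$20.41

Installment 1: $162.74 +$2.12 interest = $164.86; pay $11.70 → $153.16
Installment 2: $153.16 +$1.99 interest = $155.15; pay $20.92 → $134.23
Installment 3: $134.23 +$1.74 interest = $135.97; pay $30.14 → $105.83
Installment 4: $105.83 +$1.38 interest = $107.21; pay $39.36 → $67.85
Installment 5: $67.85 +$0.88 interest = $68.73; pay $48.58 → $20.15
Installment 6: $20.15 +$0.26 interest = $20.41; pay $20.41 → $0.00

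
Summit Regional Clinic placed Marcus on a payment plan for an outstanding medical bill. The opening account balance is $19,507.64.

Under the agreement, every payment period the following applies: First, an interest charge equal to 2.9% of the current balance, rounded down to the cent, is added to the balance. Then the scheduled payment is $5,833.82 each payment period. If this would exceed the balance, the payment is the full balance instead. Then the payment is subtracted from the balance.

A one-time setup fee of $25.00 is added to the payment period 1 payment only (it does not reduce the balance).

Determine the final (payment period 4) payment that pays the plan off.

$3,334.55

Payment period 1: $19,507.64 +$565.72 interest = $20,073.36; pay $5,833.82 (+ $25.00 fee) → $14,239.54
Payment period 2: $14,239.54 +$412.94 interest = $14,652.48; pay $5,833.82 → $8,818.66
Payment period 3: $8,818.66 +$255.74 interest = $9,074.40; pay $5,833.82 → $3,240.58
Payment period 4: $3,240.58 +$93.97 interest = $3,334.55; pay $3,334.55 → $0.00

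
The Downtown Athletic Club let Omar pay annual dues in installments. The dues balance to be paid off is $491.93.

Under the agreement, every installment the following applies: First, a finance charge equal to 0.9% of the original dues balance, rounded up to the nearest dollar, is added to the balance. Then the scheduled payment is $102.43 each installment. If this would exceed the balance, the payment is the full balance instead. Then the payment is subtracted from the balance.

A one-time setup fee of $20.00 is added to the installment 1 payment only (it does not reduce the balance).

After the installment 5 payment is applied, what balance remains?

Installment 1: opening $491.93; interest $5.00 → $496.93; payment $102.43 (+ $20.00 fee); balance $394.50
Installment 2: opening $394.50; interest $5.00 → $399.50; payment $102.43; balance $297.07
Installment 3: opening $297.07; interest $5.00 → $302.07; payment $102.43; balance $199.64
Installment 4: opening $199.64; interest $5.00 → $204.64; payment $102.43; balance $102.21
Installment 5: opening $102.21; interest $5.00 → $107.21; payment $102.43; balance $4.78

$4.78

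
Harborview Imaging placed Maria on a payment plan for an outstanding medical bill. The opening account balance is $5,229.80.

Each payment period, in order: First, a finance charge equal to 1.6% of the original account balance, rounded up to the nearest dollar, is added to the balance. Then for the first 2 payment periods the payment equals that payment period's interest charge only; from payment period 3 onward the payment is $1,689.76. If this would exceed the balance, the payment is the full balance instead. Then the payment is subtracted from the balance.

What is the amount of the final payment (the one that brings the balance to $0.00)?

$496.52

Payment period 1: $5,229.80 +$84.00 interest = $5,313.80; pay $84.00 → $5,229.80
Payment period 2: $5,229.80 +$84.00 interest = $5,313.80; pay $84.00 → $5,229.80
Payment period 3: $5,229.80 +$84.00 interest = $5,313.80; pay $1,689.76 → $3,624.04
Payment period 4: $3,624.04 +$84.00 interest = $3,708.04; pay $1,689.76 → $2,018.28
Payment period 5: $2,018.28 +$84.00 interest = $2,102.28; pay $1,689.76 → $412.52
Payment period 6: $412.52 +$84.00 interest = $496.52; pay $496.52 → $0.00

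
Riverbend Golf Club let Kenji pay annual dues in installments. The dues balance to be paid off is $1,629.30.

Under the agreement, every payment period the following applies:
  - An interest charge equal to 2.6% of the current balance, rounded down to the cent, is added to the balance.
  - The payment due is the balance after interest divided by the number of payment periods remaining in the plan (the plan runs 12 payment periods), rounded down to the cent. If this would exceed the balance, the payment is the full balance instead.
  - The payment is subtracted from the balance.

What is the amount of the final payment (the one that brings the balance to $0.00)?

$184.75

# | Opening | Interest | Payment | End bal
1 | $1,629.30 | $42.36 | $139.30 | $1,532.36
2 | $1,532.36 | $39.84 | $142.92 | $1,429.28
3 | $1,429.28 | $37.16 | $146.64 | $1,319.80
4 | $1,319.80 | $34.31 | $150.45 | $1,203.66
5 | $1,203.66 | $31.29 | $154.36 | $1,080.59
6 | $1,080.59 | $28.09 | $158.38 | $950.30
7 | $950.30 | $24.70 | $162.50 | $812.50
8 | $812.50 | $21.12 | $166.72 | $666.90
9 | $666.90 | $17.33 | $171.05 | $513.18
10 | $513.18 | $13.34 | $175.50 | $351.02
11 | $351.02 | $9.12 | $180.07 | $180.07
12 | $180.07 | $4.68 | $184.75 | $0.00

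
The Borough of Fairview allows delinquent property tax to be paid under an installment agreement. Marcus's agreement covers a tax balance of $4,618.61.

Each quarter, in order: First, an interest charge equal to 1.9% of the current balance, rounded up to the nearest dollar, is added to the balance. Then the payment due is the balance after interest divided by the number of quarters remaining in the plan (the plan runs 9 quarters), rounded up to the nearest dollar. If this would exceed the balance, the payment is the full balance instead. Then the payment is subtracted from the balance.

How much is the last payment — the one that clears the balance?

$607.61

Quarter 1: $4,618.61 +$88.00 interest = $4,706.61; pay $523.00 → $4,183.61
Quarter 2: $4,183.61 +$80.00 interest = $4,263.61; pay $533.00 → $3,730.61
Quarter 3: $3,730.61 +$71.00 interest = $3,801.61; pay $544.00 → $3,257.61
Quarter 4: $3,257.61 +$62.00 interest = $3,319.61; pay $554.00 → $2,765.61
Quarter 5: $2,765.61 +$53.00 interest = $2,818.61; pay $564.00 → $2,254.61
Quarter 6: $2,254.61 +$43.00 interest = $2,297.61; pay $575.00 → $1,722.61
Quarter 7: $1,722.61 +$33.00 interest = $1,755.61; pay $586.00 → $1,169.61
Quarter 8: $1,169.61 +$23.00 interest = $1,192.61; pay $597.00 → $595.61
Quarter 9: $595.61 +$12.00 interest = $607.61; pay $607.61 → $0.00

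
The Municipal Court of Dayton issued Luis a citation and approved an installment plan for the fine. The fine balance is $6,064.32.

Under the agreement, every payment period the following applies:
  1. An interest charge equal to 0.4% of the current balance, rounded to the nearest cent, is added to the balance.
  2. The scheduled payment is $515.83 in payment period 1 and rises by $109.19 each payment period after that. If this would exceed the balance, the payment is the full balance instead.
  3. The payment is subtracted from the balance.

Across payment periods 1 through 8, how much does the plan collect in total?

# | Opening | Interest | Payment | End bal
1 | $6,064.32 | $24.26 | $515.83 | $5,572.75
2 | $5,572.75 | $22.29 | $625.02 | $4,970.02
3 | $4,970.02 | $19.88 | $734.21 | $4,255.69
4 | $4,255.69 | $17.02 | $843.40 | $3,429.31
5 | $3,429.31 | $13.72 | $952.59 | $2,490.44
6 | $2,490.44 | $9.96 | $1,061.78 | $1,438.62
7 | $1,438.62 | $5.75 | $1,170.97 | $273.40
8 | $273.40 | $1.09 | $274.49 | $0.00
Total paid: $6,178.29

$6,178.29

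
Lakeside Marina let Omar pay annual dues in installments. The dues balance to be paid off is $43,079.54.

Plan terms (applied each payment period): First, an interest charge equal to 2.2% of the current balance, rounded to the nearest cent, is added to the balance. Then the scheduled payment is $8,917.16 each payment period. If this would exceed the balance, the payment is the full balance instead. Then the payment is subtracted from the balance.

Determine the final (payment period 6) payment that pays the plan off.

$1,471.90

Payment period 1: $43,079.54 +$947.75 interest = $44,027.29; pay $8,917.16 → $35,110.13
Payment period 2: $35,110.13 +$772.42 interest = $35,882.55; pay $8,917.16 → $26,965.39
Payment period 3: $26,965.39 +$593.24 interest = $27,558.63; pay $8,917.16 → $18,641.47
Payment period 4: $18,641.47 +$410.11 interest = $19,051.58; pay $8,917.16 → $10,134.42
Payment period 5: $10,134.42 +$222.96 interest = $10,357.38; pay $8,917.16 → $1,440.22
Payment period 6: $1,440.22 +$31.68 interest = $1,471.90; pay $1,471.90 → $0.00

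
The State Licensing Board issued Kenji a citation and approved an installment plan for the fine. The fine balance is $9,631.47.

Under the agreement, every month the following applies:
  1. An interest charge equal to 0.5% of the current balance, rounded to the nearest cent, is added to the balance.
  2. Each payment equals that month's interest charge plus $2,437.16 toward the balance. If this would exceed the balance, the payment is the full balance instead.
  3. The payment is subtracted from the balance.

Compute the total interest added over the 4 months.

# | Opening | Interest | Payment | End bal
1 | $9,631.47 | $48.16 | $2,485.32 | $7,194.31
2 | $7,194.31 | $35.97 | $2,473.13 | $4,757.15
3 | $4,757.15 | $23.79 | $2,460.95 | $2,319.99
4 | $2,319.99 | $11.60 | $2,331.59 | $0.00
Total interest: $48.16 + $35.97 + $23.79 + $11.60 = $119.52

$119.52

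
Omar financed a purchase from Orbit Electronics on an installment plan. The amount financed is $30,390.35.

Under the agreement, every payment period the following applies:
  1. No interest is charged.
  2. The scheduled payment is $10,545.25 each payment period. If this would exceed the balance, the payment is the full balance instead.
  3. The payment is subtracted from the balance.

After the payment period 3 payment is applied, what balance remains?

$0.00

Payment period 1: opening $30,390.35; payment $10,545.25; balance $19,845.10
Payment period 2: opening $19,845.10; payment $10,545.25; balance $9,299.85
Payment period 3: opening $9,299.85; payment $9,299.85; balance $0.00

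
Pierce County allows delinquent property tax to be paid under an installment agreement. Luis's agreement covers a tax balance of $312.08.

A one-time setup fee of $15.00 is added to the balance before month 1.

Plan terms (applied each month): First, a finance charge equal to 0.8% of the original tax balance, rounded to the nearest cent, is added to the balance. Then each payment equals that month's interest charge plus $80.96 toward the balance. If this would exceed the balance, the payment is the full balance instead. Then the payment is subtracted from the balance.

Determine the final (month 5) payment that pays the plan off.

Month 1: opening $327.08; interest $2.50 → $329.58; payment $83.46; balance $246.12
Month 2: opening $246.12; interest $2.50 → $248.62; payment $83.46; balance $165.16
Month 3: opening $165.16; interest $2.50 → $167.66; payment $83.46; balance $84.20
Month 4: opening $84.20; interest $2.50 → $86.70; payment $83.46; balance $3.24
Month 5: opening $3.24; interest $2.50 → $5.74; payment $5.74; balance $0.00

$5.74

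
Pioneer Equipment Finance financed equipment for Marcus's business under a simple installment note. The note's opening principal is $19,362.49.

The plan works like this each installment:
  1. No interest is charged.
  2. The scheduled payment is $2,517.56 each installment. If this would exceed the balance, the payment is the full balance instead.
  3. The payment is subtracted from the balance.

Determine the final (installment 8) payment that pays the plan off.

$1,739.57

# | Opening | Payment | End bal
1 | $19,362.49 | $2,517.56 | $16,844.93
2 | $16,844.93 | $2,517.56 | $14,327.37
3 | $14,327.37 | $2,517.56 | $11,809.81
4 | $11,809.81 | $2,517.56 | $9,292.25
5 | $9,292.25 | $2,517.56 | $6,774.69
6 | $6,774.69 | $2,517.56 | $4,257.13
7 | $4,257.13 | $2,517.56 | $1,739.57
8 | $1,739.57 | $1,739.57 | $0.00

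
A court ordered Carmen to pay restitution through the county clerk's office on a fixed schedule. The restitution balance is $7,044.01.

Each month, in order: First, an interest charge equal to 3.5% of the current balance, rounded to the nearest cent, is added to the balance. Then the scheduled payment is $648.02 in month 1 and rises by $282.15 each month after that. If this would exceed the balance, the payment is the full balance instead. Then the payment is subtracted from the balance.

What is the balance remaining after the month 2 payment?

Month 1: $7,044.01 +$246.54 interest = $7,290.55; pay $648.02 → $6,642.53
Month 2: $6,642.53 +$232.49 interest = $6,875.02; pay $930.17 → $5,944.85

$5,944.85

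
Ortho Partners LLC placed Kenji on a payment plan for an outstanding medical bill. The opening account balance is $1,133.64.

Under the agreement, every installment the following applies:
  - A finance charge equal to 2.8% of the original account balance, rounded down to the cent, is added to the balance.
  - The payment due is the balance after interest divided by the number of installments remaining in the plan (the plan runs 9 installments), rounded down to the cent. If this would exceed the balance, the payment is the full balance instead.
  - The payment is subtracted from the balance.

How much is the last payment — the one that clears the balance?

$215.76

Installment 1: opening $1,133.64; interest $31.74 → $1,165.38; payment $129.48; balance $1,035.90
Installment 2: opening $1,035.90; interest $31.74 → $1,067.64; payment $133.45; balance $934.19
Installment 3: opening $934.19; interest $31.74 → $965.93; payment $137.99; balance $827.94
Installment 4: opening $827.94; interest $31.74 → $859.68; payment $143.28; balance $716.40
Installment 5: opening $716.40; interest $31.74 → $748.14; payment $149.62; balance $598.52
Installment 6: opening $598.52; interest $31.74 → $630.26; payment $157.56; balance $472.70
Installment 7: opening $472.70; interest $31.74 → $504.44; payment $168.14; balance $336.30
Installment 8: opening $336.30; interest $31.74 → $368.04; payment $184.02; balance $184.02
Installment 9: opening $184.02; interest $31.74 → $215.76; payment $215.76; balance $0.00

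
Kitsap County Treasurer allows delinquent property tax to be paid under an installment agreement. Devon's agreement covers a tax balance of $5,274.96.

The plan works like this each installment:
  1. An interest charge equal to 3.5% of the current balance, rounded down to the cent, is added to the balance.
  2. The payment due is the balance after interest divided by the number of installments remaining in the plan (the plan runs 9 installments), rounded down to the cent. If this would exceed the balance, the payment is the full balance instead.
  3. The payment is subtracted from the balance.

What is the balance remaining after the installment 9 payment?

Installment 1: $5,274.96 +$184.62 interest = $5,459.58; pay $606.62 → $4,852.96
Installment 2: $4,852.96 +$169.85 interest = $5,022.81; pay $627.85 → $4,394.96
Installment 3: $4,394.96 +$153.82 interest = $4,548.78; pay $649.82 → $3,898.96
Installment 4: $3,898.96 +$136.46 interest = $4,035.42; pay $672.57 → $3,362.85
Installment 5: $3,362.85 +$117.69 interest = $3,480.54; pay $696.10 → $2,784.44
Installment 6: $2,784.44 +$97.45 interest = $2,881.89; pay $720.47 → $2,161.42
Installment 7: $2,161.42 +$75.64 interest = $2,237.06; pay $745.68 → $1,491.38
Installment 8: $1,491.38 +$52.19 interest = $1,543.57; pay $771.78 → $771.79
Installment 9: $771.79 +$27.01 interest = $798.80; pay $798.80 → $0.00

$0.00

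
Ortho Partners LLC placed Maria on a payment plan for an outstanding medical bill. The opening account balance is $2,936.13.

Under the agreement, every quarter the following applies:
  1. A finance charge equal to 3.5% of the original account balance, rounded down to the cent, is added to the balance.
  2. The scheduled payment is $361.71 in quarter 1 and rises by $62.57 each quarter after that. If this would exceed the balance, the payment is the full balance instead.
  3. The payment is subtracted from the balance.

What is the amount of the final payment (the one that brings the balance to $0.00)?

Quarter 1: opening $2,936.13; interest $102.76 → $3,038.89; payment $361.71; balance $2,677.18
Quarter 2: opening $2,677.18; interest $102.76 → $2,779.94; payment $424.28; balance $2,355.66
Quarter 3: opening $2,355.66; interest $102.76 → $2,458.42; payment $486.85; balance $1,971.57
Quarter 4: opening $1,971.57; interest $102.76 → $2,074.33; payment $549.42; balance $1,524.91
Quarter 5: opening $1,524.91; interest $102.76 → $1,627.67; payment $611.99; balance $1,015.68
Quarter 6: opening $1,015.68; interest $102.76 → $1,118.44; payment $674.56; balance $443.88
Quarter 7: opening $443.88; interest $102.76 → $546.64; payment $546.64; balance $0.00

$546.64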